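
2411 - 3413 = -1002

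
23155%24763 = 23155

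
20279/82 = 247 + 25/82 ≈ 247.30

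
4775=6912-2137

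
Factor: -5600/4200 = -1*2^2*3^(-1) = -4/3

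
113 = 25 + 88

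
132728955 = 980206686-847477731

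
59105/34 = 1738+13/34 ≈ 1738.38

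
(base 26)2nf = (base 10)1965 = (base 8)3655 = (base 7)5505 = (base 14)a05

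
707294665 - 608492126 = 98802539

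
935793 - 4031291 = -3095498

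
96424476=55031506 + 41392970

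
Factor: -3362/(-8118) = 3^(-2)*11^(-1)*41^1 = 41/99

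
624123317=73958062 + 550165255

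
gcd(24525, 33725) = 25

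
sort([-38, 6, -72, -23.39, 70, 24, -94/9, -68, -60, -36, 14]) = [-72, -68, -60, -38, -36, -23.39, -94/9, 6, 14, 24, 70]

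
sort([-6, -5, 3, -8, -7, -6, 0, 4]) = [-8, -7, -6, -6, -5, 0, 3, 4]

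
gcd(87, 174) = 87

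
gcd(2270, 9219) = 1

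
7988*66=527208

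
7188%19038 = 7188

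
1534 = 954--580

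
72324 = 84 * 861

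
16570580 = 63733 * 260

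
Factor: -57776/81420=-1*2^2*3^(-1)*5^(-1)*59^(-1)*157^1=-628/885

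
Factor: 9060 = 2^2*3^1*5^1*151^1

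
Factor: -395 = -1*5^1*79^1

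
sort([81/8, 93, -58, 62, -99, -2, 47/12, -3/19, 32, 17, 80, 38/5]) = [-99, -58, -2, -3/19, 47/12, 38/5, 81/8, 17, 32, 62, 80, 93]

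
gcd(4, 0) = 4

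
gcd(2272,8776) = 8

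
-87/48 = -1 - 13/16 ≈ -1.81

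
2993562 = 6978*429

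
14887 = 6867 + 8020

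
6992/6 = 1165 + 1/3 ≈ 1165.33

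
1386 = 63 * 22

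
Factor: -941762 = -1*2^1*470881^1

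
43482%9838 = 4130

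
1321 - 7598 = -6277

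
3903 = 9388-5485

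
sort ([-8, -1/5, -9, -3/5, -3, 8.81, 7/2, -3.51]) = [-9, -8, -3.51, -3, -3/5, -1/5, 7/2, 8.81]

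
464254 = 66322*7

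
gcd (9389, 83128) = 1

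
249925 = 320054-70129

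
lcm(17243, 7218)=310374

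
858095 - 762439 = 95656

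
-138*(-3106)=428628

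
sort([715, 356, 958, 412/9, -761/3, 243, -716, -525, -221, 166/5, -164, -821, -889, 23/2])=[-889, -821, -716, -525, -761/3, -221, -164, 23/2, 166/5, 412/9, 243, 356, 715, 958]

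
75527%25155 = 62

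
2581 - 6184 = -3603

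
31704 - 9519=22185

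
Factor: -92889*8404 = -1*2^2*3^2*11^1*191^1*10321^1 = -780639156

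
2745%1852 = 893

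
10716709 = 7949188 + 2767521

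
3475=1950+1525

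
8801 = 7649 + 1152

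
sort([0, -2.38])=[-2.38, 0]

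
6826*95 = 648470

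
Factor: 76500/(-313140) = -1 * 3^1 * 5^2 * 307^(-1) = -75/307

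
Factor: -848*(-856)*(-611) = -1*2^7*13^1*47^1*53^1*107^1 = -443517568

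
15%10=5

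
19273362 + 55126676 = 74400038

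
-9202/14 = -657 - 2/7≈-657.29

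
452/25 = 18+2/25 = 18.08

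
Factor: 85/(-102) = -1*2^(-1)*3^(-1)*5^1 = -5/6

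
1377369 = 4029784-2652415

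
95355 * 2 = 190710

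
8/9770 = 4/4885 ≈ 0.000819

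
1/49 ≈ 0.0204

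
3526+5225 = 8751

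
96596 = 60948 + 35648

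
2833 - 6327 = -3494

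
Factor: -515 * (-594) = 2^1 * 3^3 * 5^1 * 11^1 * 103^1 = 305910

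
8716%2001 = 712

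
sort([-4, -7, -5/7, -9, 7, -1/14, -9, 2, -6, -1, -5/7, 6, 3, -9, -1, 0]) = [-9, -9, -9, -7, -6, -4, -1, -1, -5/7, -5/7, -1/14, 0, 2, 3, 6, 7]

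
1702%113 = 7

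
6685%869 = 602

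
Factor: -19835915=-1*5^1*11^1*360653^1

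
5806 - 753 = 5053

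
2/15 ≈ 0.133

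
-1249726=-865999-383727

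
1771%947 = 824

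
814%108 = 58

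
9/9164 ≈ 0.000982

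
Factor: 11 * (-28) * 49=-1 * 2^2 * 7^3 * 11^1=-15092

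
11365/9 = 1262 + 7/9 ≈ 1262.78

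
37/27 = 1 + 10/27 ≈ 1.37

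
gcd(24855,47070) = 15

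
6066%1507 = 38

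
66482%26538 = 13406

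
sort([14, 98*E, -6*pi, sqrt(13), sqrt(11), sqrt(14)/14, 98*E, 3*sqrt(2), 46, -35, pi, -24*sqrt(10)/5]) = [-35, -6*pi, -24*sqrt(10)/5, sqrt(14)/14, pi, sqrt(11), sqrt(13), 3*sqrt(2), 14, 46, 98*E, 98*E]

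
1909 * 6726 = 12839934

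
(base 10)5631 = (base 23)aej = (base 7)22263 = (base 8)12777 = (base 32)5fv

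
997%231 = 73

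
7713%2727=2259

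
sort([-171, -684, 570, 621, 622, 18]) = [-684, -171, 18, 570, 621, 622]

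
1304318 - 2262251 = -957933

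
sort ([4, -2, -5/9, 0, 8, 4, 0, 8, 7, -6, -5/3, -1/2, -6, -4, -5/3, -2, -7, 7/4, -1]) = [-7, -6, -6, -4, -2, -2, -5/3, -5/3, -1, -5/9, -1/2, 0, 0, 7/4, 4, 4, 7, 8, 8]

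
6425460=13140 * 489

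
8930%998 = 946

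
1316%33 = 29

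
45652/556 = 82 + 15/139 ≈ 82.11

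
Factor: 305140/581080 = 2^(-1) * 11^1 * 19^1 * 199^(-1) = 209/398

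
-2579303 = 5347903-7927206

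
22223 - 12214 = 10009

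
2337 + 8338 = 10675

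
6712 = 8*839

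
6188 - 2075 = 4113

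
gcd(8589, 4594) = 1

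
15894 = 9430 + 6464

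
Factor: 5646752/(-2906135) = -1*2^5*5^(-1)*176461^1*581227^(-1)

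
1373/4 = 343 + 1/4 = 343.25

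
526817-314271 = 212546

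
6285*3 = 18855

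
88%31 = 26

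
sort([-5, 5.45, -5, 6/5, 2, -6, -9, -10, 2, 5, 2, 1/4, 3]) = [-10, -9, -6, -5, -5, 1/4, 6/5, 2, 2, 2, 3, 5, 5.45]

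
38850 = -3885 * (-10)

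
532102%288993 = 243109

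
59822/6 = 29911/3 ≈ 9970.33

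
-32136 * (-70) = 2249520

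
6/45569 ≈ 0.000132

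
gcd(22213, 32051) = 1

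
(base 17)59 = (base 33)2s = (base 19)4i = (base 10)94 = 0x5e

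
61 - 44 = 17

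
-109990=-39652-70338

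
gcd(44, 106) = 2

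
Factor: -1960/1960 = -1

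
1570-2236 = -666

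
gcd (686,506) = 2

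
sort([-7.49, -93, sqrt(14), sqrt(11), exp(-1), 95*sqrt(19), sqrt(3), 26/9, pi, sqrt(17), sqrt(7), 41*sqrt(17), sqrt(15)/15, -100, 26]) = [-100, -93, -7.49, sqrt(15)/15, exp(-1), sqrt(3), sqrt(7), 26/9, pi, sqrt(11), sqrt(14), sqrt(17), 26, 41*sqrt(17), 95*sqrt(19)]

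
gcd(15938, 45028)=2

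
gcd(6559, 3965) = 1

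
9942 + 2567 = 12509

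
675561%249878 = 175805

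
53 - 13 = 40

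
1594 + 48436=50030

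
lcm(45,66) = 990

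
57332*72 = 4127904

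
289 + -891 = -602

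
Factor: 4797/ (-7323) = -1 * 3^1 * 13^1 * 41^1 * 2441^ (-1) = -1599/2441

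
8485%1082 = 911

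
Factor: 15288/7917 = 2^3*7^1*29^(-1) = 56/29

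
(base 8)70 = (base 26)24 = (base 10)56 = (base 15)3b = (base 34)1m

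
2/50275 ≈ 0.0000398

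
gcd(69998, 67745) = 1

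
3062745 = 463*6615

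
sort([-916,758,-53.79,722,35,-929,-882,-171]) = [-929,-916,-882,-171,-53.79,35,722,758]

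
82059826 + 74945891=157005717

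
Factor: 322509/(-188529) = -1*197^(-1)*337^1 = -337/197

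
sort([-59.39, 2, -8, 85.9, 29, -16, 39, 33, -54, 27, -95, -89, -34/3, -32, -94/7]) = [-95, -89, -59.39, -54, -32, -16, -94/7, -34/3, -8, 2, 27, 29, 33, 39, 85.9]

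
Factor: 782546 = 2^1*391273^1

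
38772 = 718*54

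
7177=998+6179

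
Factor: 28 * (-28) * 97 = -1 * 2^4 * 7^2 * 97^1 = -76048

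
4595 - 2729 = 1866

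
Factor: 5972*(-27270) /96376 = -1*3^3*5^1*7^(-1)*101^1*1493^1*1721^(-1) = -20357055/12047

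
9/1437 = 3/479 ≈ 0.00626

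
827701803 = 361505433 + 466196370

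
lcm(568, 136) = 9656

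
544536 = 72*7563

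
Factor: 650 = 2^1*5^2*13^1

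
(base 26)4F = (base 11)A9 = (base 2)1110111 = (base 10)119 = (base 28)47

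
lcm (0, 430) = 0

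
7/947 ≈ 0.00739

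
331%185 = 146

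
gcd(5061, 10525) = 1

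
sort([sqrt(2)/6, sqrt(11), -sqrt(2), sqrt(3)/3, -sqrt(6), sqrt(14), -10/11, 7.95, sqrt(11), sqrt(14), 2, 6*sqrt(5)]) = [-sqrt(6), -sqrt(2), -10/11, sqrt(2)/6, sqrt(3)/3, 2, sqrt(11), sqrt(11), sqrt(14), sqrt(14), 7.95, 6*sqrt(5)]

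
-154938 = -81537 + -73401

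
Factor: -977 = -1*977^1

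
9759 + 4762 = 14521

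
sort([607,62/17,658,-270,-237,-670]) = [-670,-270,-237,62/17,607,658]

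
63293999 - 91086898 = -27792899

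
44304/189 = 14768/63 ≈ 234.41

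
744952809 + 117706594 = 862659403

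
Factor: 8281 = 7^2 * 13^2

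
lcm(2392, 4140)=107640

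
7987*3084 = 24631908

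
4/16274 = 2/8137 ≈ 0.000246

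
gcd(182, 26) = 26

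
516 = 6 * 86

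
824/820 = 1 + 1/205 ≈ 1.00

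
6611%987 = 689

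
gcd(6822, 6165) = 9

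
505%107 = 77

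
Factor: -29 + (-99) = -1*2^7 = -128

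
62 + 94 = 156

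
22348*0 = 0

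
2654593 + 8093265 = 10747858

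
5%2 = 1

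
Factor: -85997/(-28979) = 23^1*3739^1*28979^(-1)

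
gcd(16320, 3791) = 17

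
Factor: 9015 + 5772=3^2*31^1*53^1=14787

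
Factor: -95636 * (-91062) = 2^3 * 3^2 * 5059^1 * 23909^1 = 8708805432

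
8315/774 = 10 + 575/774 ≈ 10.74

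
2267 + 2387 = 4654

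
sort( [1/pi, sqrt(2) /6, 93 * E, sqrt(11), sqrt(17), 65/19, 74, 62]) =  [sqrt(2) /6, 1/pi, sqrt(11), 65/19, sqrt(17), 62, 74, 93 * E]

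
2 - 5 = -3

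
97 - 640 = -543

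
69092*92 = 6356464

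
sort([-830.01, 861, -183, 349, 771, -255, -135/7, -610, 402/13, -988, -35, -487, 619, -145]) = [-988, -830.01, -610, -487, -255, -183, -145, -35, -135/7, 402/13, 349, 619, 771, 861]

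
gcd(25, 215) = 5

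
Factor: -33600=-1*2^6*3^1*5^2*7^1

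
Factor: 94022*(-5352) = -1*2^4*3^1*53^1*223^1*887^1 = -503205744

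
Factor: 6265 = 5^1 * 7^1 * 179^1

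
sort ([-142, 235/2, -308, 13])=[-308, -142, 13, 235/2]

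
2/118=1/59 ≈ 0.0169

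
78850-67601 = 11249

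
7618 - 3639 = 3979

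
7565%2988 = 1589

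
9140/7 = 1305 + 5/7 ≈ 1305.71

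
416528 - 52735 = 363793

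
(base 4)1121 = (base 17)54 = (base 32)2p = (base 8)131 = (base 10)89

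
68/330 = 34/165 ≈ 0.206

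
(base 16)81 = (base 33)3u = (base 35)3o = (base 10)129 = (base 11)108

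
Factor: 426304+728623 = 1154927^1 = 1154927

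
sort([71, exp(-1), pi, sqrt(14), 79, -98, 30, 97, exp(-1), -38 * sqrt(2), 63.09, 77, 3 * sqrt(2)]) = [-98, -38 * sqrt(2), exp(-1), exp(-1), pi, sqrt(14), 3 * sqrt(2), 30, 63.09, 71, 77, 79, 97]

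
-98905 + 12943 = -85962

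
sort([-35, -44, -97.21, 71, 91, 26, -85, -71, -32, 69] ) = [-97.21, -85, -71, -44, -35, -32, 26, 69, 71, 91] 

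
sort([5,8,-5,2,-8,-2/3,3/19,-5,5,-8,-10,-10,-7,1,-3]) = [-10,-10,-8,-8,-7,-5,-5,-3,-2/3,3/19,1,2,5,5,8]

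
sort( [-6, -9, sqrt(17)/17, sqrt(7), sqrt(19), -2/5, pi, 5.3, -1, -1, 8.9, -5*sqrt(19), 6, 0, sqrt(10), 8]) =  [-5*sqrt(19), -9, -6, -1, -1, -2/5, 0, sqrt(17)/17, sqrt(7), pi, sqrt(10), sqrt(19), 5.3, 6, 8, 8.9]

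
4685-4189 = 496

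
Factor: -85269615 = -1*3^1*5^1*5684641^1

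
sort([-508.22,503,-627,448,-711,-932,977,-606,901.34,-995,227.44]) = [-995,-932,-711,-627,-606,-508.22,227.44,448,503,901.34,977]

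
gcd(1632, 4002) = 6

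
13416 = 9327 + 4089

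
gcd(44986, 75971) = 1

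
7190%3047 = 1096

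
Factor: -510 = -1*2^1*3^1*5^1*17^1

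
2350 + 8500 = 10850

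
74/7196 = 37/3598 ≈ 0.0103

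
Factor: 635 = 5^1*127^1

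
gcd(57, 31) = 1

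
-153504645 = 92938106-246442751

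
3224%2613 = 611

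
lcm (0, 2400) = 0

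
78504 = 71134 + 7370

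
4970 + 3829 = 8799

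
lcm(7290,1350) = 36450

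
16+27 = 43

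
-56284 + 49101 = -7183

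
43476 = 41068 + 2408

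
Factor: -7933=-1*7933^1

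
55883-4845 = 51038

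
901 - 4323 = -3422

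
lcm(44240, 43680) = 3450720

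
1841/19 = 96 + 17/19 ≈ 96.89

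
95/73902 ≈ 0.00129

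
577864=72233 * 8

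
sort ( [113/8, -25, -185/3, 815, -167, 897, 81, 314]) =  [-167, -185/3, -25, 113/8, 81, 314, 815, 897]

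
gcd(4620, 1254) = 66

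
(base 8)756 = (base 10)494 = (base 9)608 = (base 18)198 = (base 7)1304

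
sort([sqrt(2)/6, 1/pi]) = [sqrt(2)/6, 1/pi]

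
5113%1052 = 905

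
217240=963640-746400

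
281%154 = 127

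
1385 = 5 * 277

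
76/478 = 38/239 ≈ 0.159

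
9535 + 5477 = 15012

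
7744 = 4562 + 3182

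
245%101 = 43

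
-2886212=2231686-5117898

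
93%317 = 93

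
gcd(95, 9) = 1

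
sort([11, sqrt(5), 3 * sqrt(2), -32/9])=[-32/9, sqrt(5), 3 * sqrt(2), 11]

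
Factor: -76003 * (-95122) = 2^1 * 199^1 * 239^1 * 76003^1 = 7229557366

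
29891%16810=13081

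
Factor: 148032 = 2^6 * 3^2 * 257^1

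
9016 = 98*92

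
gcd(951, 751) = 1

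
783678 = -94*(-8337)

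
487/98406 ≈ 0.00495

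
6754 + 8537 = 15291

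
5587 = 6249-662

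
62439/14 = 4459 + 13/14 ≈ 4459.93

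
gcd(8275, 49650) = 8275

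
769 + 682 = 1451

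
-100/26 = -50/13 ≈ -3.85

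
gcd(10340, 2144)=4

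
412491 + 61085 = 473576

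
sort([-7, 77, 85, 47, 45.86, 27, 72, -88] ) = [-88, -7, 27, 45.86, 47, 72, 77, 85] 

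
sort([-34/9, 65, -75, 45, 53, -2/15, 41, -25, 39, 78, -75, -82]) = [-82, -75, -75, -25, -34/9, -2/15, 39, 41, 45, 53, 65, 78]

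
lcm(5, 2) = 10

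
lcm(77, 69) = 5313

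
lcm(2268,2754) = 38556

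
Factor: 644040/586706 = 2^2 * 3^2 * 5^1 * 31^(-1) * 1789^1 * 9463^(-1) = 322020/293353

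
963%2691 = 963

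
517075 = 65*7955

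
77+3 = 80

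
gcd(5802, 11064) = 6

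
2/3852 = 1/1926 ≈ 0.000519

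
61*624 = 38064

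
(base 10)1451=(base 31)1fp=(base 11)10aa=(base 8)2653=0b10110101011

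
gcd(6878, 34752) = 362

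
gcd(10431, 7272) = 9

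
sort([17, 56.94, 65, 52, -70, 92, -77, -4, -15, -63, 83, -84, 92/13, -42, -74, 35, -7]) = [-84, -77, -74, -70, -63, -42, -15, -7, -4, 92/13, 17, 35, 52, 56.94, 65, 83, 92]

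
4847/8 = 605 + 7/8≈605.88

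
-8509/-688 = 12 + 253/688≈12.37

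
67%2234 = 67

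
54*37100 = 2003400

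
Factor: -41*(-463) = 41^1*463^1 = 18983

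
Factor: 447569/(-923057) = -1 * 419^(-1) * 2203^(-1) * 447569^1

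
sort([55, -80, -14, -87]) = [-87, -80, -14, 55]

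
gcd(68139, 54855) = 9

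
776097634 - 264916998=511180636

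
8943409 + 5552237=14495646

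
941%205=121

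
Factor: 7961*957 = 3^1*11^1*19^1*29^1*419^1 = 7618677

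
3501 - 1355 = 2146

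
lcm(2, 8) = 8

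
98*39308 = 3852184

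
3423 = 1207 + 2216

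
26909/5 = 5381 + 4/5 = 5381.80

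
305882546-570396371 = -264513825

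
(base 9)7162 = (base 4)1101320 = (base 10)5240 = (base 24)928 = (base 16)1478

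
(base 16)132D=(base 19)DB7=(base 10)4909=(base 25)7L9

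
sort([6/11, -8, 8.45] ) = [-8, 6/11, 8.45] 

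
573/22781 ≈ 0.0252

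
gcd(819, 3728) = 1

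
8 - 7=1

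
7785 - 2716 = 5069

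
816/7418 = 408/3709 ≈ 0.110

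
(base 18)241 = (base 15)331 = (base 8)1321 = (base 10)721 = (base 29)op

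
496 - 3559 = -3063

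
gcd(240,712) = 8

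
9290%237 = 47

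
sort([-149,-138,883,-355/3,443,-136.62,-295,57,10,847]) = [-295,-149,-138,-136.62,-355/3,10,57,443,847,883]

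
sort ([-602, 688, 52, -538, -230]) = [-602, -538, -230, 52, 688]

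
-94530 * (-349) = 32990970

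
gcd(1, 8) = 1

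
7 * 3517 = 24619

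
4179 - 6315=-2136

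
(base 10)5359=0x14ef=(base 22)b1d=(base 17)1194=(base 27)79d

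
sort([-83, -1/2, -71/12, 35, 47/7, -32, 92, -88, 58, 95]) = [-88, -83, -32, -71/12, -1/2, 47/7, 35, 58, 92, 95]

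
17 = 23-6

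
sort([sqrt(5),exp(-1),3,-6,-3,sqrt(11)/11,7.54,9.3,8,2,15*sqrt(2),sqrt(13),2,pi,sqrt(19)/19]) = [-6,-3,sqrt(19)/19,sqrt(11)/11,exp(-1),2,2,sqrt(5),3,pi,sqrt(13),7.54,8,9.3,15*sqrt(2)]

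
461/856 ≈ 0.539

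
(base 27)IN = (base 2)111111101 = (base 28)I5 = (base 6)2205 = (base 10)509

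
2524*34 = 85816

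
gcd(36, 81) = 9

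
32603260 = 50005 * 652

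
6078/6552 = 1013/1092 ≈ 0.928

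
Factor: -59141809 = -1*23^1*409^1*6287^1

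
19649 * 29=569821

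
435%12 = 3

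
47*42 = 1974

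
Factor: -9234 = -1*2^1*3^5*19^1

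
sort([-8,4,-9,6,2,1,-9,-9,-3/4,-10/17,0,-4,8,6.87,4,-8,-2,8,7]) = [-9,-9,-9,-8,-8,-4,-2,-3/4,-10/17,0,1,2,4,4,6,6.87,7,8,8]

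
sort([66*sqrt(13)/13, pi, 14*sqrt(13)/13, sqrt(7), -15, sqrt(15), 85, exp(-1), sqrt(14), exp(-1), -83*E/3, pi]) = [-83*E/3, -15, exp(-1), exp(-1), sqrt(7), pi, pi, sqrt(14), sqrt(15), 14*sqrt(13)/13, 66*sqrt(13)/13, 85]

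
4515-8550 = -4035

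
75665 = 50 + 75615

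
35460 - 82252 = -46792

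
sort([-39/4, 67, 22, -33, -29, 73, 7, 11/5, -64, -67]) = [-67, -64, -33, -29, -39/4, 11/5, 7, 22, 67, 73]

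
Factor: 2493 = 3^2*277^1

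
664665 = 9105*73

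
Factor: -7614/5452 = -1*2^(-1)*3^4*29^(-1) = -81/58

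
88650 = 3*29550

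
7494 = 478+7016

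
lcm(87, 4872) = 4872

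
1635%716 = 203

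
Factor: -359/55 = -1 * 5^(-1) * 11^(-1) * 359^1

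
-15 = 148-163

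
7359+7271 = 14630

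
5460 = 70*78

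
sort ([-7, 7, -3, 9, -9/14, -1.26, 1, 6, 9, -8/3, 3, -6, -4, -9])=[-9, -7, -6, -4, -3, -8/3, -1.26, -9/14, 1, 3, 6, 7, 9, 9]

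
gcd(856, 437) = 1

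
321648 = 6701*48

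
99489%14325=13539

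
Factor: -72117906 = -1 * 2^1 * 3^1 * 7^2 * 245299^1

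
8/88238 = 4/44119 ≈ 0.0000907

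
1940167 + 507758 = 2447925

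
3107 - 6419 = -3312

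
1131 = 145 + 986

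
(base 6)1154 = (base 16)11e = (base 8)436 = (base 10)286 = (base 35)86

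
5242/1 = 5242 = 5242.00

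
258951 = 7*36993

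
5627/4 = 1406 + 3/4 = 1406.75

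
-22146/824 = -26 - 361/412 ≈ -26.88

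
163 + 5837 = 6000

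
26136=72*363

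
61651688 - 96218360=-34566672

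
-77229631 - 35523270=-112752901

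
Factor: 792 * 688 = 2^7 * 3^2 * 11^1 * 43^1 = 544896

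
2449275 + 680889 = 3130164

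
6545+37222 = 43767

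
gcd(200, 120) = 40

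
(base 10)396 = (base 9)480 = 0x18c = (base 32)cc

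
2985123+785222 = 3770345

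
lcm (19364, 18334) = 1723396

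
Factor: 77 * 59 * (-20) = -1 * 2^2 * 5^1 * 7^1 * 11^1 * 59^1 = -90860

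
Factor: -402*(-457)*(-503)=-1*2^1*3^1*67^1*457^1*503^1=-92408142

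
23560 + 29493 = 53053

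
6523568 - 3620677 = 2902891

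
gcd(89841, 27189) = 3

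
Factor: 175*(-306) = -1*2^1*3^2*5^2*7^1*17^1 = -53550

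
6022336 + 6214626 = 12236962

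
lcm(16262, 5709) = 536646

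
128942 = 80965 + 47977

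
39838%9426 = 2134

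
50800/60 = 2540/3 ≈ 846.67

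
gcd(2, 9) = 1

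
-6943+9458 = 2515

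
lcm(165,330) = 330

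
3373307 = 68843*49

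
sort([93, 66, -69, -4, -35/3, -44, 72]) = [-69, -44, -35/3, -4, 66, 72, 93]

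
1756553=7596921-5840368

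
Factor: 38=2^1 * 19^1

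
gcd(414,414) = 414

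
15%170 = 15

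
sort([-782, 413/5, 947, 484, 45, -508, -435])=[-782, -508, -435, 45, 413/5, 484, 947]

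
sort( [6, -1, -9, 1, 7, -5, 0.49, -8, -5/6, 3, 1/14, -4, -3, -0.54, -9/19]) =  [-9, -8, -5, -4, -3, -1, -5/6, -0.54, -9/19, 1/14, 0.49, 1, 3, 6, 7]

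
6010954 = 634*9481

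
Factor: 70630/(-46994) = -1 * 5^1 * 7^1 * 1009^1 * 23497^(-1) = -35315/23497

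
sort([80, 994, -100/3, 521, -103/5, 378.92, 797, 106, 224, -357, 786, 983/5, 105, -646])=[-646, -357, -100/3, -103/5, 80, 105, 106, 983/5, 224, 378.92, 521, 786, 797, 994]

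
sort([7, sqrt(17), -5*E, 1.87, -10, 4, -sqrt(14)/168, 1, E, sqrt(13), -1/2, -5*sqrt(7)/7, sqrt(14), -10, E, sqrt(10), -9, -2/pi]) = [-5*E, -10, -10, -9, -5*sqrt(7)/7, -2/pi, -1/2, -sqrt(14)/168, 1, 1.87, E, E, sqrt(10), sqrt(13), sqrt(14), 4, sqrt(17), 7]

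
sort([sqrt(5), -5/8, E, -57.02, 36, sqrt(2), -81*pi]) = [-81*pi, -57.02, -5/8, sqrt(2), sqrt(5), E, 36]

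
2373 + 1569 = 3942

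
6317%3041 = 235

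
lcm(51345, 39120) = 821520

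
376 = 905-529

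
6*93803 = 562818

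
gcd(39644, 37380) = 4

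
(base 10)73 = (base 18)41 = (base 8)111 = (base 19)3g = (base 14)53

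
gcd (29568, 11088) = 3696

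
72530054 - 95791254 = -23261200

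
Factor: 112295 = 5^1 * 37^1 * 607^1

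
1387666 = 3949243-2561577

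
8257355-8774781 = -517426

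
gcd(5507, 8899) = 1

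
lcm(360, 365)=26280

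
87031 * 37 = 3220147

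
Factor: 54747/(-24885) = -1*5^(-1)*11^1 = -11/5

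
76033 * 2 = 152066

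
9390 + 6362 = 15752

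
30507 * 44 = 1342308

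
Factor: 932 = 2^2*233^1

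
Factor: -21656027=-1 * 227^1 * 95401^1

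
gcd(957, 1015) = 29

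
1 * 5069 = 5069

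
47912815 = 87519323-39606508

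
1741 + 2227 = 3968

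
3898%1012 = 862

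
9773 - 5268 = 4505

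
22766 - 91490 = -68724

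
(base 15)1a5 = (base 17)156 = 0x17c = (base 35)au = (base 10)380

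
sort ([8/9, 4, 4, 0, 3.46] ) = [0, 8/9, 3.46, 4, 4] 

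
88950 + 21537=110487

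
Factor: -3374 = -1 * 2^1 * 7^1 * 241^1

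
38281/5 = 7656 + 1/5 = 7656.20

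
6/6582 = 1/1097 ≈ 0.000912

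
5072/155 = 32 + 112/155 ≈ 32.72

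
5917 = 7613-1696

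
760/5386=380/2693 ≈ 0.141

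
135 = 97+38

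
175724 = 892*197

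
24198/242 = 99 + 120/121 ≈ 99.99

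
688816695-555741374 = 133075321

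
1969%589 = 202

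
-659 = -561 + -98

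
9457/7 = 1351 = 1351.00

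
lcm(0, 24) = 0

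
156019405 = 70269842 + 85749563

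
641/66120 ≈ 0.00969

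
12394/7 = 1770 + 4/7 ≈ 1770.57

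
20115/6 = 3352+1/2 = 3352.50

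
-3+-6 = -9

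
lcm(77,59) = 4543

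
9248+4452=13700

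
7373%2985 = 1403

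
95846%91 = 23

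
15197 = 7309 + 7888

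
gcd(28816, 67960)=8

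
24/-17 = -1 - 7/17 ≈ -1.41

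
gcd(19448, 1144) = 1144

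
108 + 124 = 232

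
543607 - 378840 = 164767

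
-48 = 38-86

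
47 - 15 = 32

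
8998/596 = 15 + 29/298 ≈ 15.10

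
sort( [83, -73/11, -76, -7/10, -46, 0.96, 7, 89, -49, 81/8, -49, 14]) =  [-76, -49, -49, -46, -73/11, -7/10, 0.96, 7, 81/8, 14, 83, 89]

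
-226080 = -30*7536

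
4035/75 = 53 + 4/5 = 53.80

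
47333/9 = 5259+2/9 ≈ 5259.22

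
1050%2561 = 1050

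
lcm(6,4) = 12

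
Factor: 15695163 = 3^2*11^1*158537^1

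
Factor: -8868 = -1 * 2^2 * 3^1 * 739^1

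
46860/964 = 11715/241 ≈ 48.61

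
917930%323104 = 271722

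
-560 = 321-881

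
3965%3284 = 681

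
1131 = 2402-1271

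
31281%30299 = 982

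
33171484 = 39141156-5969672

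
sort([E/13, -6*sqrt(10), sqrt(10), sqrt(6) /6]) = [-6*sqrt(10), E/13, sqrt(6) /6, sqrt(10)]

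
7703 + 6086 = 13789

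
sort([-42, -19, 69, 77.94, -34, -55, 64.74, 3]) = [-55, -42, -34, -19, 3, 64.74, 69, 77.94]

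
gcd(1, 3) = 1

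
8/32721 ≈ 0.000244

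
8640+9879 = 18519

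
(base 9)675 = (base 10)554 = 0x22a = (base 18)1ce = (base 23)112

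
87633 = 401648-314015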